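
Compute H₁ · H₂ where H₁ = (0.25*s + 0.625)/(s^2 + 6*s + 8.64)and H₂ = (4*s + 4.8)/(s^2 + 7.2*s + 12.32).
Series: H = H₁ · H₂ = (n₁·n₂)/(d₁·d₂).
Num: n₁·n₂ = s^2 + 3.7*s + 3. Den: d₁·d₂ = s^4 + 13.2*s^3 + 64.16*s^2 + 136.128*s + 106.4448.
H(s) = (s^2 + 3.7*s + 3)/(s^4 + 13.2*s^3 + 64.16*s^2 + 136.128*s + 106.4448)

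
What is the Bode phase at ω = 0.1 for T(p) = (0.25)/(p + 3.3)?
Substitute p = j*0.1: T(j0.1) = 0.0756881 - 0.00229358j.
∠T(j0.1) = atan2(Im, Re) = atan2(-0.00229358, 0.0756881) = -1.74°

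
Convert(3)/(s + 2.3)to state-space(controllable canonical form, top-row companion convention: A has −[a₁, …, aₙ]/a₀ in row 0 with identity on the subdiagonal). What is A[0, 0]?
Reachable canonical form for den = s + 2.3: top row of A = -[a₁,a₂,...,aₙ]/a₀, ones on the subdiagonal, zeros elsewhere.
A = [[-2.3]].
A[0,0] = -2.3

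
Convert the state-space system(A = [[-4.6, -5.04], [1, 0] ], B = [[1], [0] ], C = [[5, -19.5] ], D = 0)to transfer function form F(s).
F(s) = C(sI - A)⁻¹B + D.
Characteristic polynomial det(sI - A) = s^2 + 4.6*s + 5.04.
Numerator from C·adj(sI-A)·B + D·det(sI-A) = 5*s - 19.5.
F(s) = (5*s - 19.5)/(s^2 + 4.6*s + 5.04)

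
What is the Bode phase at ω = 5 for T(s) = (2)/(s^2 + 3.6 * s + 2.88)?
Substitute s = j*5: T(j5) = -0.054396 - 0.0442644j.
∠T(j5) = atan2(Im, Re) = atan2(-0.0442644, -0.054396) = -140.86°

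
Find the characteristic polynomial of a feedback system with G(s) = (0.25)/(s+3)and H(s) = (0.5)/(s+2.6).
Characteristic poly = G_den * H_den + G_num * H_num = (s^2 + 5.6*s + 7.8) + (0.125) = s^2 + 5.6*s + 7.925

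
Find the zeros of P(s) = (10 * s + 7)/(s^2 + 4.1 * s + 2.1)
Set numerator = 0: 10*s + 7 = 0 → Zeros: -0.7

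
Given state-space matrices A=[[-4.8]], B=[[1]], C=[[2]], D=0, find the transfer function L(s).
L(s) = C(sI - A)⁻¹B + D.
Characteristic polynomial det(sI - A) = s + 4.8.
Numerator from C·adj(sI-A)·B + D·det(sI-A) = 2.
L(s) = (2)/(s + 4.8)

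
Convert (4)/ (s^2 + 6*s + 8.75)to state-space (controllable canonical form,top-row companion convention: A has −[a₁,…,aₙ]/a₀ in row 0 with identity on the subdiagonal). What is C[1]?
Reachable canonical form: C = numerator coefficients (right-aligned, zero-padded to length n).
num = 4, C = [[0, 4]].
C[1] = 4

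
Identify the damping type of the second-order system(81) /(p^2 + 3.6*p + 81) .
Standard form: ωn²/(p²+2ζωn·p+ωn²) gives ωn=9, ζ=0.2.
Underdamped (ζ = 0.2 < 1)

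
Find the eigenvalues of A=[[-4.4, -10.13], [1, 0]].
Eigenvalues solve det(λI - A) = 0.
Characteristic polynomial: λ^2 + 4.4*λ + 10.13 = 0.
Roots: -2.2 + 2.3j, -2.2 - 2.3j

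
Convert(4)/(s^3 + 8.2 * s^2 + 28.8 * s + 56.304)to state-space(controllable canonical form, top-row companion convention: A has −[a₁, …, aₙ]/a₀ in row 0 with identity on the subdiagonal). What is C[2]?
Reachable canonical form: C = numerator coefficients (right-aligned, zero-padded to length n).
num = 4, C = [[0, 0, 4]].
C[2] = 4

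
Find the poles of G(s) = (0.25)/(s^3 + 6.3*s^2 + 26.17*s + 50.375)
Set denominator = 0: s^3 + 6.3*s^2 + 26.17*s + 50.375 = (s + 3.1)(s^2 + 3.2*s + 16.25) = 0 → Poles: -1.6 + 3.7j, -1.6 - 3.7j, -3.1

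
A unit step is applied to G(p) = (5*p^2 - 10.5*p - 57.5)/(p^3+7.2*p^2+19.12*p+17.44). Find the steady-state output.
FVT: lim_{t→∞} y(t) = lim_{p→0} p*Y(p) where Y(p) = G(p)/p.
= lim_{p→0} G(p) = G(0) = num(0)/den(0) = -57.5/17.44 = -3.297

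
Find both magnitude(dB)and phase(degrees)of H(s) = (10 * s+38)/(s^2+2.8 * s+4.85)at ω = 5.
Substitute s = j*5: H(j5) = -0.109132 - 2.55721j.
|H| = 20*log₁₀(sqrt(Re²+Im²)) = 8.16 dB.
∠H = atan2(Im, Re) = -92.44°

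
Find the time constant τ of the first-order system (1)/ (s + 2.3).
First-order system: τ = -1/pole. Pole = -2.3. τ = -1/(-2.3) = 0.4348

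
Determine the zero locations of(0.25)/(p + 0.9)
Numerator is a nonzero constant (0.25) → Zeros: none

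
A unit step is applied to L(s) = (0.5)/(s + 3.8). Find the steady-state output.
FVT: lim_{t→∞} y(t) = lim_{s→0} s*Y(s) where Y(s) = L(s)/s.
= lim_{s→0} L(s) = L(0) = num(0)/den(0) = 0.5/3.8 = 0.1316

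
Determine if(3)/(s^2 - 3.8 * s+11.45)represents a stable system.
Denominator: s^2 - 3.8*s + 11.45. Poles: 1.9 + 2.8j, 1.9 - 2.8j. All Re(p)<0: No (unstable)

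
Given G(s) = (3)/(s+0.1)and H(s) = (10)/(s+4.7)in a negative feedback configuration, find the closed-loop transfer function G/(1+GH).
Closed-loop T = G/(1+GH).
Numerator: G_num * H_den = 3*s + 14.1.
Denominator: G_den * H_den + G_num * H_num = (s^2 + 4.8*s + 0.47) + (30) = s^2 + 4.8*s + 30.47.
T(s) = (3*s + 14.1)/(s^2 + 4.8*s + 30.47)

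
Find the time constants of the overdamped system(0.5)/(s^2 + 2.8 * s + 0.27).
Overdamped: real poles at -0.1, -2.7. τ = -1/pole → τ₁ = 10, τ₂ = 0.3704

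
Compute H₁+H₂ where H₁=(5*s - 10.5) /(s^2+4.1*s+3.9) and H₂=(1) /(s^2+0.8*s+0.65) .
Parallel: H = H₁ + H₂ = (n₁·d₂ + n₂·d₁)/(d₁·d₂).
n₁·d₂ = 5*s^3 - 6.5*s^2 - 5.15*s - 6.825. n₂·d₁ = s^2 + 4.1*s + 3.9. Sum = 5*s^3 - 5.5*s^2 - 1.05*s - 2.925. d₁·d₂ = s^4 + 4.9*s^3 + 7.83*s^2 + 5.785*s + 2.535.
H(s) = (5*s^3 - 5.5*s^2 - 1.05*s - 2.925)/(s^4 + 4.9*s^3 + 7.83*s^2 + 5.785*s + 2.535)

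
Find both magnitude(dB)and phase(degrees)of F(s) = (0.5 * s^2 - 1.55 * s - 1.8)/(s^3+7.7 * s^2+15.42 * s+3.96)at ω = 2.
Substitute s = j*2: F(j2) = 0.0251101 + 0.136867j.
|F| = 20*log₁₀(sqrt(Re²+Im²)) = -17.13 dB.
∠F = atan2(Im, Re) = 79.60°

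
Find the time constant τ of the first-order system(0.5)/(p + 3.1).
First-order system: τ = -1/pole. Pole = -3.1. τ = -1/(-3.1) = 0.3226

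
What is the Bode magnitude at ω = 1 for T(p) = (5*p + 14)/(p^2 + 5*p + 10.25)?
Substitute p = j*1: T(j1) = 1.3974 - 0.214811j.
|T(j1)| = sqrt(Re² + Im²) = 1.414.
20*log₁₀(1.414) = 3.01 dB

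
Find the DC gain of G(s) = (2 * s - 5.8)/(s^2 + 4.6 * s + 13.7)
DC gain = G(0) = num(0)/den(0) = -5.8/13.7 = -0.4234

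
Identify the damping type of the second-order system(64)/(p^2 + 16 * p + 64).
Standard form: ωn²/(p²+2ζωn·p+ωn²) gives ωn=8, ζ=1.
Critically damped (ζ = 1)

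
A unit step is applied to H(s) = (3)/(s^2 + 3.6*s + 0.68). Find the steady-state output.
FVT: lim_{t→∞} y(t) = lim_{s→0} s*Y(s) where Y(s) = H(s)/s.
= lim_{s→0} H(s) = H(0) = num(0)/den(0) = 3/0.68 = 4.412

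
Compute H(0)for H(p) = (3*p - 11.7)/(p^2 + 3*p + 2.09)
DC gain = H(0) = num(0)/den(0) = -11.7/2.09 = -5.598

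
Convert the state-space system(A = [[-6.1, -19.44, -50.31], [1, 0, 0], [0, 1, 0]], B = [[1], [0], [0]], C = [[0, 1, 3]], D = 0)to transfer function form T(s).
T(s) = C(sI - A)⁻¹B + D.
Characteristic polynomial det(sI - A) = s^3 + 6.1*s^2 + 19.44*s + 50.31.
Numerator from C·adj(sI-A)·B + D·det(sI-A) = s + 3.
T(s) = (s + 3)/(s^3 + 6.1*s^2 + 19.44*s + 50.31)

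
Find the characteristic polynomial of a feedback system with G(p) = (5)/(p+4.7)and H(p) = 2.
Characteristic poly = G_den * H_den + G_num * H_num = (p + 4.7) + (10) = p + 14.7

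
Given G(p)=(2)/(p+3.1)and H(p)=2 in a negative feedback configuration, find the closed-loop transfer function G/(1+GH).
Closed-loop T = G/(1+GH).
Numerator: G_num * H_den = 2.
Denominator: G_den * H_den + G_num * H_num = (p + 3.1) + (4) = p + 7.1.
T(p) = (2)/(p + 7.1)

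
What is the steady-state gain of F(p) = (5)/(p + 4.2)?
DC gain = F(0) = num(0)/den(0) = 5/4.2 = 1.19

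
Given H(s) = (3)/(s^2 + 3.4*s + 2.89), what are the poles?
Set denominator = 0: s^2 + 3.4*s + 2.89 = (s + 1.7)(s + 1.7) = 0 → Poles: -1.7, -1.7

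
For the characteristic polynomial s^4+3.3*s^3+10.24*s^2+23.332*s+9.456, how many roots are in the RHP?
s^4 + 3.3*s^3 + 10.24*s^2 + 23.332*s + 9.456 = (s + 0.5)(s + 2.4)(s^2 + 0.4*s + 7.88). Poles: -0.2 + 2.8j, -0.2 - 2.8j, -0.5, -2.4. RHP poles (Re>0): 0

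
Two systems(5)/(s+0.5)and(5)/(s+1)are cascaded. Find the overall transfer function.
Series: H = H₁ · H₂ = (n₁·n₂)/(d₁·d₂).
Num: n₁·n₂ = 25. Den: d₁·d₂ = s^2 + 1.5*s + 0.5.
H(s) = (25)/(s^2 + 1.5*s + 0.5)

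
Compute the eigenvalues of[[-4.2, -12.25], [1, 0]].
Eigenvalues solve det(λI - A) = 0.
Characteristic polynomial: λ^2 + 4.2*λ + 12.25 = 0.
Roots: -2.1 + 2.8j, -2.1 - 2.8j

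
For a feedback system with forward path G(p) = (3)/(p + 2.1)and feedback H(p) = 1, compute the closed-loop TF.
Closed-loop T = G/(1+GH).
Numerator: G_num * H_den = 3.
Denominator: G_den * H_den + G_num * H_num = (p + 2.1) + (3) = p + 5.1.
T(p) = (3)/(p + 5.1)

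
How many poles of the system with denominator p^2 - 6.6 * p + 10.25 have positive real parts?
p^2 - 6.6*p + 10.25 = (p - 4.1)(p - 2.5). Poles: 2.5, 4.1. RHP poles (Re>0): 2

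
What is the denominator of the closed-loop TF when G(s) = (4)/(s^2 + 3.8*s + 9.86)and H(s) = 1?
Characteristic poly = G_den * H_den + G_num * H_num = (s^2 + 3.8*s + 9.86) + (4) = s^2 + 3.8*s + 13.86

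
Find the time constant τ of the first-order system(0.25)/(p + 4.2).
First-order system: τ = -1/pole. Pole = -4.2. τ = -1/(-4.2) = 0.2381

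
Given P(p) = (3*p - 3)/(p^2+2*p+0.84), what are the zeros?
Set numerator = 0: 3*p - 3 = 0 → Zeros: 1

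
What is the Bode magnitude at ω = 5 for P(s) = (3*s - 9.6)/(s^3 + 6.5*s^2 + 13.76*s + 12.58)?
Substitute s = j*5: P(j5) = 0.023259 - 0.108772j.
|P(j5)| = sqrt(Re² + Im²) = 0.1112.
20*log₁₀(0.1112) = -19.08 dB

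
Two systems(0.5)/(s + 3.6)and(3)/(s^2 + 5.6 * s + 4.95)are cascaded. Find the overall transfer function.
Series: H = H₁ · H₂ = (n₁·n₂)/(d₁·d₂).
Num: n₁·n₂ = 1.5. Den: d₁·d₂ = s^3 + 9.2*s^2 + 25.11*s + 17.82.
H(s) = (1.5)/(s^3 + 9.2*s^2 + 25.11*s + 17.82)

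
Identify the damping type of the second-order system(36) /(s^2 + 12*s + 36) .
Standard form: ωn²/(s²+2ζωn·s+ωn²) gives ωn=6, ζ=1.
Critically damped (ζ = 1)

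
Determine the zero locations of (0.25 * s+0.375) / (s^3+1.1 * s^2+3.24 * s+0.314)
Set numerator = 0: 0.25*s + 0.375 = 0 → Zeros: -1.5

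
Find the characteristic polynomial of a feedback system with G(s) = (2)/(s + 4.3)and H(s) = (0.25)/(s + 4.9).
Characteristic poly = G_den * H_den + G_num * H_num = (s^2 + 9.2*s + 21.07) + (0.5) = s^2 + 9.2*s + 21.57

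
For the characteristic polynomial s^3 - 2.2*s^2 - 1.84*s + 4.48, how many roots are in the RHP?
s^3 - 2.2*s^2 - 1.84*s + 4.48 = (s - 1.6)(s - 2)(s + 1.4). Poles: -1.4, 1.6, 2. RHP poles (Re>0): 2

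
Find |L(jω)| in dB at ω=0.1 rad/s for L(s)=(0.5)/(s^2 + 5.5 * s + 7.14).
Substitute s = j*0.1: L(j0.1) = 0.0697114 - 0.00537746j.
|L(j0.1)| = sqrt(Re² + Im²) = 0.06992.
20*log₁₀(0.06992) = -23.11 dB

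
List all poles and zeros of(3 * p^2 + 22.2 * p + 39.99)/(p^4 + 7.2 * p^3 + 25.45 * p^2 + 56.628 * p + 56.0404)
Set denominator = 0: p^4 + 7.2*p^3 + 25.45*p^2 + 56.628*p + 56.0404 = (p + 2.6)(p + 2.6)(p^2 + 2*p + 8.29) = 0 → Poles: -1 + 2.7j, -1 - 2.7j, -2.6, -2.6
Set numerator = 0: 3*p^2 + 22.2*p + 39.99 = 3*(p + 3.1)(p + 4.3) = 0 → Zeros: -3.1, -4.3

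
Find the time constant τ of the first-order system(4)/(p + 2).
First-order system: τ = -1/pole. Pole = -2. τ = -1/(-2) = 0.5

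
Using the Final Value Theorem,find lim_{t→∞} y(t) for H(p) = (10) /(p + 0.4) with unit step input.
FVT: lim_{t→∞} y(t) = lim_{p→0} p*Y(p) where Y(p) = H(p)/p.
= lim_{p→0} H(p) = H(0) = num(0)/den(0) = 10/0.4 = 25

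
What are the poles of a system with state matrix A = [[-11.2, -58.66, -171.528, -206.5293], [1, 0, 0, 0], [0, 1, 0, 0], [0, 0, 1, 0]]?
Eigenvalues solve det(λI - A) = 0.
Characteristic polynomial: λ^4 + 11.2*λ^3 + 58.66*λ^2 + 171.528*λ + 206.5293 = 0.
Factor: (λ + 2.9)(λ + 4.1)(λ^2 + 4.2*λ + 17.37) = 0.
Roots: -2.1 + 3.6j, -2.1 - 3.6j, -2.9, -4.1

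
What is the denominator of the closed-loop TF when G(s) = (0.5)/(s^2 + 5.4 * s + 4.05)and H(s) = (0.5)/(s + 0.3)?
Characteristic poly = G_den * H_den + G_num * H_num = (s^3 + 5.7*s^2 + 5.67*s + 1.215) + (0.25) = s^3 + 5.7*s^2 + 5.67*s + 1.465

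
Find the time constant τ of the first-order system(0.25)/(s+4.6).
First-order system: τ = -1/pole. Pole = -4.6. τ = -1/(-4.6) = 0.2174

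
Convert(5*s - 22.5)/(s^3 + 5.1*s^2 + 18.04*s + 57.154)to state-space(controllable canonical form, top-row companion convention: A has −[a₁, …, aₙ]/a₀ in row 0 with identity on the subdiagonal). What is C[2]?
Reachable canonical form: C = numerator coefficients (right-aligned, zero-padded to length n).
num = 5*s - 22.5, C = [[0, 5, -22.5]].
C[2] = -22.5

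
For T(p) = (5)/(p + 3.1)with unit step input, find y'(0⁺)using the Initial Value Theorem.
IVT: y'(0⁺) = lim_{p→∞} p²·Y(p) = lim_{p→∞} p·T(p).
deg(num) = 0, deg(den) = 1, relative degree = 1, so p·T(p) → (leading num)/(leading den) = 5/1 = 5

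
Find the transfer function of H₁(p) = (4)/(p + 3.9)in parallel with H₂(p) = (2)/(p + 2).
Parallel: H = H₁ + H₂ = (n₁·d₂ + n₂·d₁)/(d₁·d₂).
n₁·d₂ = 4*p + 8. n₂·d₁ = 2*p + 7.8. Sum = 6*p + 15.8. d₁·d₂ = p^2 + 5.9*p + 7.8.
H(p) = (6*p + 15.8)/(p^2 + 5.9*p + 7.8)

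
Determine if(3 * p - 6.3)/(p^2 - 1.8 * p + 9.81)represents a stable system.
Denominator: p^2 - 1.8*p + 9.81. Poles: 0.9 + 3j, 0.9 - 3j. All Re(p)<0: No (unstable)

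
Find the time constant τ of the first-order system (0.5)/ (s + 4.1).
First-order system: τ = -1/pole. Pole = -4.1. τ = -1/(-4.1) = 0.2439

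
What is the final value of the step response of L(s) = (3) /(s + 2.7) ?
FVT: lim_{t→∞} y(t) = lim_{s→0} s*Y(s) where Y(s) = L(s)/s.
= lim_{s→0} L(s) = L(0) = num(0)/den(0) = 3/2.7 = 1.111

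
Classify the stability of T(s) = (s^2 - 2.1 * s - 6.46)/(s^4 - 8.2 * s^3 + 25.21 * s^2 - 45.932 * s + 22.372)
Denominator: s^4 - 8.2*s^3 + 25.21*s^2 - 45.932*s + 22.372 = (s - 0.7)(s - 4.7)(s^2 - 2.8*s + 6.8). Poles: 0.7, 1.4 + 2.2j, 1.4 - 2.2j, 4.7. Unstable (4 pole(s) in RHP)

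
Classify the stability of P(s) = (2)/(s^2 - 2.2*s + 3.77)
Denominator: s^2 - 2.2*s + 3.77. Poles: 1.1 + 1.6j, 1.1 - 1.6j. Unstable (2 pole(s) in RHP)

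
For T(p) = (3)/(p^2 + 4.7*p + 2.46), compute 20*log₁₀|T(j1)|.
Substitute p = j*1: T(j1) = 0.18083 - 0.582125j.
|T(j1)| = sqrt(Re² + Im²) = 0.6096.
20*log₁₀(0.6096) = -4.30 dB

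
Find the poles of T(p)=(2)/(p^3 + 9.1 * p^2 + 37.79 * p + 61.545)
Set denominator = 0: p^3 + 9.1*p^2 + 37.79*p + 61.545 = (p + 3.3)(p^2 + 5.8*p + 18.65) = 0 → Poles: -2.9 + 3.2j, -2.9 - 3.2j, -3.3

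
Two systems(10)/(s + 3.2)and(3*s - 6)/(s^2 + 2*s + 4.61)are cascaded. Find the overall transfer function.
Series: H = H₁ · H₂ = (n₁·n₂)/(d₁·d₂).
Num: n₁·n₂ = 30*s - 60. Den: d₁·d₂ = s^3 + 5.2*s^2 + 11.01*s + 14.752.
H(s) = (30*s - 60)/(s^3 + 5.2*s^2 + 11.01*s + 14.752)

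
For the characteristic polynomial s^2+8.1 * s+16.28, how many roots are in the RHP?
s^2 + 8.1*s + 16.28 = (s + 3.7)(s + 4.4). Poles: -3.7, -4.4. RHP poles (Re>0): 0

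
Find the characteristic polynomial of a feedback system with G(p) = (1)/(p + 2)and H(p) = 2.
Characteristic poly = G_den * H_den + G_num * H_num = (p + 2) + (2) = p + 4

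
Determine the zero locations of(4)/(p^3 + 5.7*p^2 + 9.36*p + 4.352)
Numerator is a nonzero constant (4) → Zeros: none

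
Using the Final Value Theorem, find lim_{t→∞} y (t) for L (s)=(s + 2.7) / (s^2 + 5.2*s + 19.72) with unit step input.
FVT: lim_{t→∞} y(t) = lim_{s→0} s*Y(s) where Y(s) = L(s)/s.
= lim_{s→0} L(s) = L(0) = num(0)/den(0) = 2.7/19.72 = 0.1369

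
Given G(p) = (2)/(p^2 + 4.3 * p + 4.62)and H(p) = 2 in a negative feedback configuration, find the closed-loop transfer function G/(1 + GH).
Closed-loop T = G/(1+GH).
Numerator: G_num * H_den = 2.
Denominator: G_den * H_den + G_num * H_num = (p^2 + 4.3*p + 4.62) + (4) = p^2 + 4.3*p + 8.62.
T(p) = (2)/(p^2 + 4.3*p + 8.62)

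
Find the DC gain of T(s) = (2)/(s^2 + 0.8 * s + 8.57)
DC gain = T(0) = num(0)/den(0) = 2/8.57 = 0.2334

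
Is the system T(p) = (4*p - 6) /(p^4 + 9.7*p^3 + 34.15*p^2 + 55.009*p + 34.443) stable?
Denominator: p^4 + 9.7*p^3 + 34.15*p^2 + 55.009*p + 34.443 = (p + 4.3)(p + 1.8)(p^2 + 3.6*p + 4.45). Poles: -1.8, -1.8 + 1.1j, -1.8 - 1.1j, -4.3. All Re(p)<0: Yes (stable)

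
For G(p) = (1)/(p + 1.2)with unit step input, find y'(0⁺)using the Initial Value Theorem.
IVT: y'(0⁺) = lim_{p→∞} p²·Y(p) = lim_{p→∞} p·G(p).
deg(num) = 0, deg(den) = 1, relative degree = 1, so p·G(p) → (leading num)/(leading den) = 1/1 = 1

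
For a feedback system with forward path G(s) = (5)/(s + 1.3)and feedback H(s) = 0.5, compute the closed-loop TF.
Closed-loop T = G/(1+GH).
Numerator: G_num * H_den = 5.
Denominator: G_den * H_den + G_num * H_num = (s + 1.3) + (2.5) = s + 3.8.
T(s) = (5)/(s + 3.8)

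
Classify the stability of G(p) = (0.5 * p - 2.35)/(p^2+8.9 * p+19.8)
Denominator: p^2 + 8.9*p + 19.8 = (p + 4.5)(p + 4.4). Poles: -4.4, -4.5. Stable (all poles in LHP)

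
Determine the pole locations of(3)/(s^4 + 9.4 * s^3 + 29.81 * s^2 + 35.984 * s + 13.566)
Set denominator = 0: s^4 + 9.4*s^3 + 29.81*s^2 + 35.984*s + 13.566 = (s + 0.7)(s + 3.4)(s + 3.8)(s + 1.5) = 0 → Poles: -0.7, -1.5, -3.4, -3.8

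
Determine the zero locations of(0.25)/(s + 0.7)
Numerator is a nonzero constant (0.25) → Zeros: none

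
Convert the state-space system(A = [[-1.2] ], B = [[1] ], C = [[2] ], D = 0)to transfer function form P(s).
P(s) = C(sI - A)⁻¹B + D.
Characteristic polynomial det(sI - A) = s + 1.2.
Numerator from C·adj(sI-A)·B + D·det(sI-A) = 2.
P(s) = (2)/(s + 1.2)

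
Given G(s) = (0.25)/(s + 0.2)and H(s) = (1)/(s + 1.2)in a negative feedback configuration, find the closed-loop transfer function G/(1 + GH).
Closed-loop T = G/(1+GH).
Numerator: G_num * H_den = 0.25*s + 0.3.
Denominator: G_den * H_den + G_num * H_num = (s^2 + 1.4*s + 0.24) + (0.25) = s^2 + 1.4*s + 0.49.
T(s) = (0.25*s + 0.3)/(s^2 + 1.4*s + 0.49)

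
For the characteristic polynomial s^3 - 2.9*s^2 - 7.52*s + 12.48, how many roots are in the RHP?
s^3 - 2.9*s^2 - 7.52*s + 12.48 = (s - 1.3)(s - 4)(s + 2.4). Poles: -2.4, 1.3, 4. RHP poles (Re>0): 2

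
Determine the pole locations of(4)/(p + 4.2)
Set denominator = 0: p + 4.2 = 0 → Poles: -4.2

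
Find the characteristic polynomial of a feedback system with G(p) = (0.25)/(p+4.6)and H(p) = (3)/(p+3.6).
Characteristic poly = G_den * H_den + G_num * H_num = (p^2 + 8.2*p + 16.56) + (0.75) = p^2 + 8.2*p + 17.31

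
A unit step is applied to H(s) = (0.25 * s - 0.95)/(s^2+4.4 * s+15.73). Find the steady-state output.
FVT: lim_{t→∞} y(t) = lim_{s→0} s*Y(s) where Y(s) = H(s)/s.
= lim_{s→0} H(s) = H(0) = num(0)/den(0) = -0.95/15.73 = -0.06039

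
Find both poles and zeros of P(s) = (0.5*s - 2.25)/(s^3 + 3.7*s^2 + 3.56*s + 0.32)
Set denominator = 0: s^3 + 3.7*s^2 + 3.56*s + 0.32 = (s + 0.1)(s + 1.6)(s + 2) = 0 → Poles: -0.1, -1.6, -2
Set numerator = 0: 0.5*s - 2.25 = 0 → Zeros: 4.5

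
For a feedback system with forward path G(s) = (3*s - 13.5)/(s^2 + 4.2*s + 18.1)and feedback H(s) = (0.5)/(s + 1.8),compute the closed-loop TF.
Closed-loop T = G/(1+GH).
Numerator: G_num * H_den = 3*s^2 - 8.1*s - 24.3.
Denominator: G_den * H_den + G_num * H_num = (s^3 + 6*s^2 + 25.66*s + 32.58) + (1.5*s - 6.75) = s^3 + 6*s^2 + 27.16*s + 25.83.
T(s) = (3*s^2 - 8.1*s - 24.3)/(s^3 + 6*s^2 + 27.16*s + 25.83)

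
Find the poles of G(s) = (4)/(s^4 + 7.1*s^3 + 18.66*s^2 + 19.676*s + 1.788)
Set denominator = 0: s^4 + 7.1*s^3 + 18.66*s^2 + 19.676*s + 1.788 = (s + 0.1)(s + 3)(s^2 + 4*s + 5.96) = 0 → Poles: -0.1, -2 + 1.4j, -2 - 1.4j, -3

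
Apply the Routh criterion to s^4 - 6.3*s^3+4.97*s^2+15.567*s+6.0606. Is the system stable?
Routh array:
s^4: [1, 4.97, 6.0606]; s^3: [-6.3, 15.567]; s^2: [7.44095, 6.0606]; s^1: [20.6983]; s^0: [6.0606]
First column: [1, -6.3, 7.44095, 20.6983, 6.0606]. Sign changes = 2.
No, unstable (2 RHP root(s))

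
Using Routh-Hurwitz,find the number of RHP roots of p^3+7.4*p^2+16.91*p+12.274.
Routh array:
p^3: [1, 16.91]; p^2: [7.4, 12.274]; p^1: [15.2514]; p^0: [12.274]
First column: [1, 7.4, 15.2514, 12.274]. Sign changes = RHP roots = 0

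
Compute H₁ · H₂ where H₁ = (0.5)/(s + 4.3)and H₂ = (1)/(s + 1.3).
Series: H = H₁ · H₂ = (n₁·n₂)/(d₁·d₂).
Num: n₁·n₂ = 0.5. Den: d₁·d₂ = s^2 + 5.6*s + 5.59.
H(s) = (0.5)/(s^2 + 5.6*s + 5.59)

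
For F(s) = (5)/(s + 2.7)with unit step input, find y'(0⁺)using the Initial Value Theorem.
IVT: y'(0⁺) = lim_{s→∞} s²·Y(s) = lim_{s→∞} s·F(s).
deg(num) = 0, deg(den) = 1, relative degree = 1, so s·F(s) → (leading num)/(leading den) = 5/1 = 5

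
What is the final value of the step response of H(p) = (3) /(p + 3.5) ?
FVT: lim_{t→∞} y(t) = lim_{p→0} p*Y(p) where Y(p) = H(p)/p.
= lim_{p→0} H(p) = H(0) = num(0)/den(0) = 3/3.5 = 0.8571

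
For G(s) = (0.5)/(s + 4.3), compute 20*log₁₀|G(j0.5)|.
Substitute s = j*0.5: G(j0.5) = 0.114728 - 0.0133404j.
|G(j0.5)| = sqrt(Re² + Im²) = 0.1155.
20*log₁₀(0.1155) = -18.75 dB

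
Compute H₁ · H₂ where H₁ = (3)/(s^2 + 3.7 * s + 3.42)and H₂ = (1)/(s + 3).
Series: H = H₁ · H₂ = (n₁·n₂)/(d₁·d₂).
Num: n₁·n₂ = 3. Den: d₁·d₂ = s^3 + 6.7*s^2 + 14.52*s + 10.26.
H(s) = (3)/(s^3 + 6.7*s^2 + 14.52*s + 10.26)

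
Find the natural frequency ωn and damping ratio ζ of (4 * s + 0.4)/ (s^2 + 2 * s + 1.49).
Underdamped: complex pole -1 + 0.7j. ωn = |pole| = 1.221, ζ = -Re(pole)/ωn = 0.8192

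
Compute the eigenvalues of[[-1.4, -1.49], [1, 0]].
Eigenvalues solve det(λI - A) = 0.
Characteristic polynomial: λ^2 + 1.4*λ + 1.49 = 0.
Roots: -0.7 + 1j, -0.7 - 1j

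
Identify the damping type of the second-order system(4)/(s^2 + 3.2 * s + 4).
Standard form: ωn²/(s²+2ζωn·s+ωn²) gives ωn=2, ζ=0.8.
Underdamped (ζ = 0.8 < 1)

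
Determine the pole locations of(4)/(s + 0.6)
Set denominator = 0: s + 0.6 = 0 → Poles: -0.6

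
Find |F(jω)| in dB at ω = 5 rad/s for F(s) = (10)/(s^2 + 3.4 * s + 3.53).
Substitute s = j*5: F(j5) = -0.286282 - 0.226678j.
|F(j5)| = sqrt(Re² + Im²) = 0.3652.
20*log₁₀(0.3652) = -8.75 dB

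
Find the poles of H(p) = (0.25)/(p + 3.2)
Set denominator = 0: p + 3.2 = 0 → Poles: -3.2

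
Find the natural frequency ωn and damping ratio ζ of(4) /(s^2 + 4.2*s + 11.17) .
Underdamped: complex pole -2.1 + 2.6j. ωn = |pole| = 3.342, ζ = -Re(pole)/ωn = 0.6283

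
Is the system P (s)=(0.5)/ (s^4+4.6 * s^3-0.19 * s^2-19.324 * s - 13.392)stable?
Denominator: s^4 + 4.6*s^3 - 0.19*s^2 - 19.324*s - 13.392 = (s - 2)(s + 0.8)(s + 2.7)(s + 3.1). Poles: -0.8, -2.7, -3.1, 2. All Re(p)<0: No (unstable)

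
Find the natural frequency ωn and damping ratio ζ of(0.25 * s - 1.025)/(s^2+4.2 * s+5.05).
Underdamped: complex pole -2.1 + 0.8j. ωn = |pole| = 2.247, ζ = -Re(pole)/ωn = 0.9345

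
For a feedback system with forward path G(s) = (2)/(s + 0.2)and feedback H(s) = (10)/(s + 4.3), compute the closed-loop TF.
Closed-loop T = G/(1+GH).
Numerator: G_num * H_den = 2*s + 8.6.
Denominator: G_den * H_den + G_num * H_num = (s^2 + 4.5*s + 0.86) + (20) = s^2 + 4.5*s + 20.86.
T(s) = (2*s + 8.6)/(s^2 + 4.5*s + 20.86)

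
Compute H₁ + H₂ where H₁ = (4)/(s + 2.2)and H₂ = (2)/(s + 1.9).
Parallel: H = H₁ + H₂ = (n₁·d₂ + n₂·d₁)/(d₁·d₂).
n₁·d₂ = 4*s + 7.6. n₂·d₁ = 2*s + 4.4. Sum = 6*s + 12. d₁·d₂ = s^2 + 4.1*s + 4.18.
H(s) = (6*s + 12)/(s^2 + 4.1*s + 4.18)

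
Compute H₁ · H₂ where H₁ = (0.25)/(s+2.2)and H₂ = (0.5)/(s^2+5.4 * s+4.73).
Series: H = H₁ · H₂ = (n₁·n₂)/(d₁·d₂).
Num: n₁·n₂ = 0.125. Den: d₁·d₂ = s^3 + 7.6*s^2 + 16.61*s + 10.406.
H(s) = (0.125)/(s^3 + 7.6*s^2 + 16.61*s + 10.406)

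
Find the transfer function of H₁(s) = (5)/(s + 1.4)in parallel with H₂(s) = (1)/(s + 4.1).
Parallel: H = H₁ + H₂ = (n₁·d₂ + n₂·d₁)/(d₁·d₂).
n₁·d₂ = 5*s + 20.5. n₂·d₁ = s + 1.4. Sum = 6*s + 21.9. d₁·d₂ = s^2 + 5.5*s + 5.74.
H(s) = (6*s + 21.9)/(s^2 + 5.5*s + 5.74)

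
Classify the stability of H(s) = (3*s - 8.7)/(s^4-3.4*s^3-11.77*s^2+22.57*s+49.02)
Denominator: s^4 - 3.4*s^3 - 11.77*s^2 + 22.57*s + 49.02 = (s - 3)(s + 2)(s + 1.9)(s - 4.3). Poles: -1.9, -2, 3, 4.3. Unstable (2 pole(s) in RHP)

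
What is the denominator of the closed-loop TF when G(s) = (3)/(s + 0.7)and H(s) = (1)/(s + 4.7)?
Characteristic poly = G_den * H_den + G_num * H_num = (s^2 + 5.4*s + 3.29) + (3) = s^2 + 5.4*s + 6.29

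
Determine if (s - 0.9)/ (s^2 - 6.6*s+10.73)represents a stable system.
Denominator: s^2 - 6.6*s + 10.73 = (s - 2.9)(s - 3.7). Poles: 2.9, 3.7. All Re(p)<0: No (unstable)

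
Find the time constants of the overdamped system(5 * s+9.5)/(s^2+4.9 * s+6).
Overdamped: real poles at -2.5, -2.4. τ = -1/pole → τ₁ = 0.4, τ₂ = 0.4167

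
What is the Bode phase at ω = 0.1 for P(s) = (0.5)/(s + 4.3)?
Substitute s = j*0.1: P(j0.1) = 0.116216 - 0.0027027j.
∠P(j0.1) = atan2(Im, Re) = atan2(-0.0027027, 0.116216) = -1.33°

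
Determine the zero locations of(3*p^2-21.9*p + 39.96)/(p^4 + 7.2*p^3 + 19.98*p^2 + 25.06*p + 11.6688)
Set numerator = 0: 3*p^2 - 21.9*p + 39.96 = 3*(p - 3.6)(p - 3.7) = 0 → Zeros: 3.6, 3.7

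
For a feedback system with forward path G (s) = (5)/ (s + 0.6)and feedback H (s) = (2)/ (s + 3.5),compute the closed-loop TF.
Closed-loop T = G/(1+GH).
Numerator: G_num * H_den = 5*s + 17.5.
Denominator: G_den * H_den + G_num * H_num = (s^2 + 4.1*s + 2.1) + (10) = s^2 + 4.1*s + 12.1.
T(s) = (5*s + 17.5)/(s^2 + 4.1*s + 12.1)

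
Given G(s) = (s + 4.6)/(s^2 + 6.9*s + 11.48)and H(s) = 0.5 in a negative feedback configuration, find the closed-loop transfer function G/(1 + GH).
Closed-loop T = G/(1+GH).
Numerator: G_num * H_den = s + 4.6.
Denominator: G_den * H_den + G_num * H_num = (s^2 + 6.9*s + 11.48) + (0.5*s + 2.3) = s^2 + 7.4*s + 13.78.
T(s) = (s + 4.6)/(s^2 + 7.4*s + 13.78)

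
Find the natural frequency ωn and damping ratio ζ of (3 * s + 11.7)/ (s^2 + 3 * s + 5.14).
Underdamped: complex pole -1.5 + 1.7j. ωn = |pole| = 2.267, ζ = -Re(pole)/ωn = 0.6616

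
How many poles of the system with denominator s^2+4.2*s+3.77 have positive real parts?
s^2 + 4.2*s + 3.77 = (s + 2.9)(s + 1.3). Poles: -1.3, -2.9. RHP poles (Re>0): 0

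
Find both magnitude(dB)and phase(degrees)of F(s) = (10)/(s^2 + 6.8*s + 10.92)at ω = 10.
Substitute s = j*10: F(j10) = -0.0709278 - 0.0541434j.
|F| = 20*log₁₀(sqrt(Re²+Im²)) = -20.99 dB.
∠F = atan2(Im, Re) = -142.64°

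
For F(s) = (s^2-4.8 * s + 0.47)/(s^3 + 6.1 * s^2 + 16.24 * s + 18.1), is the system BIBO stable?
Denominator: s^3 + 6.1*s^2 + 16.24*s + 18.1 = (s + 2.5)(s^2 + 3.6*s + 7.24). Poles: -1.8 + 2j, -1.8 - 2j, -2.5. All Re(p)<0: Yes (stable)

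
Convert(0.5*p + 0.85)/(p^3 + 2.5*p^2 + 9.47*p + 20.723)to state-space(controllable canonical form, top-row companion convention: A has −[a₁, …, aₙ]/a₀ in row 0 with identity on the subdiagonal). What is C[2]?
Reachable canonical form: C = numerator coefficients (right-aligned, zero-padded to length n).
num = 0.5*p + 0.85, C = [[0, 0.5, 0.85]].
C[2] = 0.85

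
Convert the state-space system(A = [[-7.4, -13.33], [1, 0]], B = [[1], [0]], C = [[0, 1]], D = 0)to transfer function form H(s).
H(s) = C(sI - A)⁻¹B + D.
Characteristic polynomial det(sI - A) = s^2 + 7.4*s + 13.33.
Numerator from C·adj(sI-A)·B + D·det(sI-A) = 1.
H(s) = (1)/(s^2 + 7.4*s + 13.33)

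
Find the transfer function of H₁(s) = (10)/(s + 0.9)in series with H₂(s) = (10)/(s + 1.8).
Series: H = H₁ · H₂ = (n₁·n₂)/(d₁·d₂).
Num: n₁·n₂ = 100. Den: d₁·d₂ = s^2 + 2.7*s + 1.62.
H(s) = (100)/(s^2 + 2.7*s + 1.62)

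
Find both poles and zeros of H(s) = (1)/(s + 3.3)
Set denominator = 0: s + 3.3 = 0 → Poles: -3.3
Numerator is a nonzero constant (1) → Zeros: none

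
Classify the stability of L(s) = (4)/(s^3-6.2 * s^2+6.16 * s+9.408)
Denominator: s^3 - 6.2*s^2 + 6.16*s + 9.408 = (s - 2.8)(s - 4.2)(s + 0.8). Poles: -0.8, 2.8, 4.2. Unstable (2 pole(s) in RHP)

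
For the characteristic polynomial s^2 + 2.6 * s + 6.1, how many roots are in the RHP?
Poles: -1.3 + 2.1j, -1.3 - 2.1j. RHP poles (Re>0): 0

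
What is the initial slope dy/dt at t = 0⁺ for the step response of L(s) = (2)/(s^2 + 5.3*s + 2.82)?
IVT: y'(0⁺) = lim_{s→∞} s²·Y(s) = lim_{s→∞} s·L(s).
deg(num) = 0, deg(den) = 2, relative degree = 2 ≥ 2, so s·L(s) → 0. Initial slope = 0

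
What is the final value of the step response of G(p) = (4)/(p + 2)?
FVT: lim_{t→∞} y(t) = lim_{p→0} p*Y(p) where Y(p) = G(p)/p.
= lim_{p→0} G(p) = G(0) = num(0)/den(0) = 4/2 = 2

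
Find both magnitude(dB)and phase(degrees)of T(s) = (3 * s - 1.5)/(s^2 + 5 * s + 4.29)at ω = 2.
Substitute s = j*2: T(j2) = 0.595149 + 0.167259j.
|T| = 20*log₁₀(sqrt(Re²+Im²)) = -4.18 dB.
∠T = atan2(Im, Re) = 15.70°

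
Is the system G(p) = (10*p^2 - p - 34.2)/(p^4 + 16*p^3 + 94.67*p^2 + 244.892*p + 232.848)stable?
Denominator: p^4 + 16*p^3 + 94.67*p^2 + 244.892*p + 232.848 = (p + 2.7)(p + 4.9)(p + 4)(p + 4.4). Poles: -2.7, -4, -4.4, -4.9. All Re(p)<0: Yes (stable)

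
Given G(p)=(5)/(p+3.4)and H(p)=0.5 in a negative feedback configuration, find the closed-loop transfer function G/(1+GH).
Closed-loop T = G/(1+GH).
Numerator: G_num * H_den = 5.
Denominator: G_den * H_den + G_num * H_num = (p + 3.4) + (2.5) = p + 5.9.
T(p) = (5)/(p + 5.9)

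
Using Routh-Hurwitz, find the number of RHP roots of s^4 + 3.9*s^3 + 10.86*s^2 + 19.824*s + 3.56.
Routh array:
s^4: [1, 10.86, 3.56]; s^3: [3.9, 19.824]; s^2: [5.77692, 3.56]; s^1: [17.4206]; s^0: [3.56]
First column: [1, 3.9, 5.77692, 17.4206, 3.56]. Sign changes = RHP roots = 0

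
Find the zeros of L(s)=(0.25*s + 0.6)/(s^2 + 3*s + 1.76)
Set numerator = 0: 0.25*s + 0.6 = 0 → Zeros: -2.4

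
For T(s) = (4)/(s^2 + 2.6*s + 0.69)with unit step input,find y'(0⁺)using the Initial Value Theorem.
IVT: y'(0⁺) = lim_{s→∞} s²·Y(s) = lim_{s→∞} s·T(s).
deg(num) = 0, deg(den) = 2, relative degree = 2 ≥ 2, so s·T(s) → 0. Initial slope = 0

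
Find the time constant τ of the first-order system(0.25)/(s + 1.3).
First-order system: τ = -1/pole. Pole = -1.3. τ = -1/(-1.3) = 0.7692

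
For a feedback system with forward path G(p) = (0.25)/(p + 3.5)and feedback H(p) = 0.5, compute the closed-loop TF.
Closed-loop T = G/(1+GH).
Numerator: G_num * H_den = 0.25.
Denominator: G_den * H_den + G_num * H_num = (p + 3.5) + (0.125) = p + 3.625.
T(p) = (0.25)/(p + 3.625)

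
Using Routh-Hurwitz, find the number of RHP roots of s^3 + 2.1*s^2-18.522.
Routh array:
s^3: [1]; s^2: [2.1, -18.522]; s^1: [8.82]; s^0: [-18.522]
First column: [1, 2.1, 8.82, -18.522]. Sign changes = RHP roots = 1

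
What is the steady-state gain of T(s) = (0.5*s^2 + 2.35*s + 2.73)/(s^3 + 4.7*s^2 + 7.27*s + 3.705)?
DC gain = T(0) = num(0)/den(0) = 2.73/3.705 = 0.7368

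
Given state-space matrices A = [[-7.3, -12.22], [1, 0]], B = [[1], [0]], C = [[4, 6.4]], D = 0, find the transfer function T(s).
T(s) = C(sI - A)⁻¹B + D.
Characteristic polynomial det(sI - A) = s^2 + 7.3*s + 12.22.
Numerator from C·adj(sI-A)·B + D·det(sI-A) = 4*s + 6.4.
T(s) = (4*s + 6.4)/(s^2 + 7.3*s + 12.22)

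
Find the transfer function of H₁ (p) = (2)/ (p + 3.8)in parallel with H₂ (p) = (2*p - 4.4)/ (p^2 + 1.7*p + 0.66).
Parallel: H = H₁ + H₂ = (n₁·d₂ + n₂·d₁)/(d₁·d₂).
n₁·d₂ = 2*p^2 + 3.4*p + 1.32. n₂·d₁ = 2*p^2 + 3.2*p - 16.72. Sum = 4*p^2 + 6.6*p - 15.4. d₁·d₂ = p^3 + 5.5*p^2 + 7.12*p + 2.508.
H(p) = (4*p^2 + 6.6*p - 15.4)/(p^3 + 5.5*p^2 + 7.12*p + 2.508)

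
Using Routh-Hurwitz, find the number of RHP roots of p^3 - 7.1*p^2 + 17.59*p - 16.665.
Routh array:
p^3: [1, 17.59]; p^2: [-7.1, -16.665]; p^1: [15.2428]; p^0: [-16.665]
First column: [1, -7.1, 15.2428, -16.665]. Sign changes = RHP roots = 3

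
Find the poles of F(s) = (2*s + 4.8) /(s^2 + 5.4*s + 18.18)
Set denominator = 0: s^2 + 5.4*s + 18.18 = 0 → Poles: -2.7 + 3.3j, -2.7 - 3.3j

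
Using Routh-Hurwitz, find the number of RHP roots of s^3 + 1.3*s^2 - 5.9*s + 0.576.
Routh array:
s^3: [1, -5.9]; s^2: [1.3, 0.576]; s^1: [-6.34308]; s^0: [0.576]
First column: [1, 1.3, -6.34308, 0.576]. Sign changes = RHP roots = 2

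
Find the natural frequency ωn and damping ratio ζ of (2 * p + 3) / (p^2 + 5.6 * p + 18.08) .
Underdamped: complex pole -2.8 + 3.2j. ωn = |pole| = 4.252, ζ = -Re(pole)/ωn = 0.6585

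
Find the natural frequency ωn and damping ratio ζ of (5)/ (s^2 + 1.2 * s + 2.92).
Underdamped: complex pole -0.6 + 1.6j. ωn = |pole| = 1.709, ζ = -Re(pole)/ωn = 0.3511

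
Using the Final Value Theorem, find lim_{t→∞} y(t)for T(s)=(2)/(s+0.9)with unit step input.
FVT: lim_{t→∞} y(t) = lim_{s→0} s*Y(s) where Y(s) = T(s)/s.
= lim_{s→0} T(s) = T(0) = num(0)/den(0) = 2/0.9 = 2.222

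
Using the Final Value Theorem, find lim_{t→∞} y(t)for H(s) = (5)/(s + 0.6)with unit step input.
FVT: lim_{t→∞} y(t) = lim_{s→0} s*Y(s) where Y(s) = H(s)/s.
= lim_{s→0} H(s) = H(0) = num(0)/den(0) = 5/0.6 = 8.333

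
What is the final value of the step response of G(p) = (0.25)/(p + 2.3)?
FVT: lim_{t→∞} y(t) = lim_{p→0} p*Y(p) where Y(p) = G(p)/p.
= lim_{p→0} G(p) = G(0) = num(0)/den(0) = 0.25/2.3 = 0.1087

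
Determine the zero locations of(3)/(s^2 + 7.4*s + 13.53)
Numerator is a nonzero constant (3) → Zeros: none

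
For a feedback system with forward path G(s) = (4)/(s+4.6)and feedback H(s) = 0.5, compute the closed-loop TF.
Closed-loop T = G/(1+GH).
Numerator: G_num * H_den = 4.
Denominator: G_den * H_den + G_num * H_num = (s + 4.6) + (2) = s + 6.6.
T(s) = (4)/(s + 6.6)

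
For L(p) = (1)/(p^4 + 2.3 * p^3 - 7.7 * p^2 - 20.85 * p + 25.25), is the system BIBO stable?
Denominator: p^4 + 2.3*p^3 - 7.7*p^2 - 20.85*p + 25.25 = (p - 1)(p - 2.5)(p^2 + 5.8*p + 10.1). Poles: -2.9 + 1.3j, -2.9 - 1.3j, 1, 2.5. All Re(p)<0: No (unstable)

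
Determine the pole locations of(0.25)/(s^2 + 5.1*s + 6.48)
Set denominator = 0: s^2 + 5.1*s + 6.48 = (s + 2.7)(s + 2.4) = 0 → Poles: -2.4, -2.7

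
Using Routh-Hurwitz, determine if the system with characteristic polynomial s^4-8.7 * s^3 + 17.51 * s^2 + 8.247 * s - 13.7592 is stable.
Routh array:
s^4: [1, 17.51, -13.7592]; s^3: [-8.7, 8.247]; s^2: [18.4579, -13.7592]; s^1: [1.76171]; s^0: [-13.7592]
First column: [1, -8.7, 18.4579, 1.76171, -13.7592]. Sign changes = 3.
No, unstable (3 RHP root(s))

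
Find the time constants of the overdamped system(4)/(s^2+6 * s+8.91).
Overdamped: real poles at -3.3, -2.7. τ = -1/pole → τ₁ = 0.303, τ₂ = 0.3704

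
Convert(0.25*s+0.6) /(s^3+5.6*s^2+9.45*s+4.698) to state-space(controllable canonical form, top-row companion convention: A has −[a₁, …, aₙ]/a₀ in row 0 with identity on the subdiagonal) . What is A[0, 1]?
Reachable canonical form for den = s^3 + 5.6*s^2 + 9.45*s + 4.698: top row of A = -[a₁,a₂,...,aₙ]/a₀, ones on the subdiagonal, zeros elsewhere.
A = [[-5.6, -9.45, -4.698], [1, 0, 0], [0, 1, 0]].
A[0,1] = -9.45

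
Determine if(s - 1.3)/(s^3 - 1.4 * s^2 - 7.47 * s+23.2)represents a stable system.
Denominator: s^3 - 1.4*s^2 - 7.47*s + 23.2 = (s + 3.2)(s^2 - 4.6*s + 7.25). Poles: -3.2, 2.3 + 1.4j, 2.3 - 1.4j. All Re(p)<0: No (unstable)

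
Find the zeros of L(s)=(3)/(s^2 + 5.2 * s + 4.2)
Numerator is a nonzero constant (3) → Zeros: none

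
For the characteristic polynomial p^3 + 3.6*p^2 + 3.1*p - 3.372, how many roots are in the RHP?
p^3 + 3.6*p^2 + 3.1*p - 3.372 = (p - 0.6)(p^2 + 4.2*p + 5.62). Poles: -2.1 + 1.1j, -2.1 - 1.1j, 0.6. RHP poles (Re>0): 1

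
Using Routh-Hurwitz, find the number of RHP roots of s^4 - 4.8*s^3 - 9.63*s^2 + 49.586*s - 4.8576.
Routh array:
s^4: [1, -9.63, -4.8576]; s^3: [-4.8, 49.586]; s^2: [0.700417, -4.8576]; s^1: [16.2966]; s^0: [-4.8576]
First column: [1, -4.8, 0.700417, 16.2966, -4.8576]. Sign changes = RHP roots = 3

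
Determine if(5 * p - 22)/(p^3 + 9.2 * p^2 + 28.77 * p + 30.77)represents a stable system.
Denominator: p^3 + 9.2*p^2 + 28.77*p + 30.77 = (p + 3.4)(p^2 + 5.8*p + 9.05). Poles: -2.9 + 0.8j, -2.9 - 0.8j, -3.4. All Re(p)<0: Yes (stable)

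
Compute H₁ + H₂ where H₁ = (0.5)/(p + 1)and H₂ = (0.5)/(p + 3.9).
Parallel: H = H₁ + H₂ = (n₁·d₂ + n₂·d₁)/(d₁·d₂).
n₁·d₂ = 0.5*p + 1.95. n₂·d₁ = 0.5*p + 0.5. Sum = p + 2.45. d₁·d₂ = p^2 + 4.9*p + 3.9.
H(p) = (p + 2.45)/(p^2 + 4.9*p + 3.9)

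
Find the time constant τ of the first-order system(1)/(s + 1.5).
First-order system: τ = -1/pole. Pole = -1.5. τ = -1/(-1.5) = 0.6667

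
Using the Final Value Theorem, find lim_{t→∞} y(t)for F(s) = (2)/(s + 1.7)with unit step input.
FVT: lim_{t→∞} y(t) = lim_{s→0} s*Y(s) where Y(s) = F(s)/s.
= lim_{s→0} F(s) = F(0) = num(0)/den(0) = 2/1.7 = 1.176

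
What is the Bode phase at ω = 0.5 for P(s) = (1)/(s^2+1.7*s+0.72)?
Substitute s = j*0.5: P(j0.5) = 0.498198 - 0.900996j.
∠P(j0.5) = atan2(Im, Re) = atan2(-0.900996, 0.498198) = -61.06°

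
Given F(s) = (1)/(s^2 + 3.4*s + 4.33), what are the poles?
Set denominator = 0: s^2 + 3.4*s + 4.33 = 0 → Poles: -1.7 + 1.2j, -1.7 - 1.2j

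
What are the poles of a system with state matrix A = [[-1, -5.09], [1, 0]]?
Eigenvalues solve det(λI - A) = 0.
Characteristic polynomial: λ^2 + λ + 5.09 = 0.
Roots: -0.5 + 2.2j, -0.5 - 2.2j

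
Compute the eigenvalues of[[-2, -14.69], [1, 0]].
Eigenvalues solve det(λI - A) = 0.
Characteristic polynomial: λ^2 + 2*λ + 14.69 = 0.
Roots: -1 + 3.7j, -1 - 3.7j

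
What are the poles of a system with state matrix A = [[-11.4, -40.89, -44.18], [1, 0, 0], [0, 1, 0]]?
Eigenvalues solve det(λI - A) = 0.
Characteristic polynomial: λ^3 + 11.4*λ^2 + 40.89*λ + 44.18 = 0.
Factor: (λ + 4.7)(λ + 4.7)(λ + 2) = 0.
Roots: -2, -4.7, -4.7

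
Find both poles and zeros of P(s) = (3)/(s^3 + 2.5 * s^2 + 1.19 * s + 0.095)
Set denominator = 0: s^3 + 2.5*s^2 + 1.19*s + 0.095 = (s + 0.5)(s + 1.9)(s + 0.1) = 0 → Poles: -0.1, -0.5, -1.9
Numerator is a nonzero constant (3) → Zeros: none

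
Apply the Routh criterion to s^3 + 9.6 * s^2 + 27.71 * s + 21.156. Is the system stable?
Routh array:
s^3: [1, 27.71]; s^2: [9.6, 21.156]; s^1: [25.50625]; s^0: [21.156]
First column: [1, 9.6, 25.50625, 21.156]. Sign changes = 0.
Yes, stable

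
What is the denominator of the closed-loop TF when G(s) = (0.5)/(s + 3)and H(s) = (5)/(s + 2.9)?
Characteristic poly = G_den * H_den + G_num * H_num = (s^2 + 5.9*s + 8.7) + (2.5) = s^2 + 5.9*s + 11.2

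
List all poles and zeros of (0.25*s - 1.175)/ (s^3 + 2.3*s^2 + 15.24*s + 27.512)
Set denominator = 0: s^3 + 2.3*s^2 + 15.24*s + 27.512 = (s + 1.9)(s^2 + 0.4*s + 14.48) = 0 → Poles: -0.2 + 3.8j, -0.2 - 3.8j, -1.9
Set numerator = 0: 0.25*s - 1.175 = 0 → Zeros: 4.7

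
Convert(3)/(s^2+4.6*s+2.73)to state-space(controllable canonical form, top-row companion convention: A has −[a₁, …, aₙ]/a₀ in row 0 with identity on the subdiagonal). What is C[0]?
Reachable canonical form: C = numerator coefficients (right-aligned, zero-padded to length n).
num = 3, C = [[0, 3]].
C[0] = 0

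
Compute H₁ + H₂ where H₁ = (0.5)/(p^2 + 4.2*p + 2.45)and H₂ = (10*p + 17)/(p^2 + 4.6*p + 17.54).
Parallel: H = H₁ + H₂ = (n₁·d₂ + n₂·d₁)/(d₁·d₂).
n₁·d₂ = 0.5*p^2 + 2.3*p + 8.77. n₂·d₁ = 10*p^3 + 59*p^2 + 95.9*p + 41.65. Sum = 10*p^3 + 59.5*p^2 + 98.2*p + 50.42. d₁·d₂ = p^4 + 8.8*p^3 + 39.31*p^2 + 84.938*p + 42.973.
H(p) = (10*p^3 + 59.5*p^2 + 98.2*p + 50.42)/(p^4 + 8.8*p^3 + 39.31*p^2 + 84.938*p + 42.973)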